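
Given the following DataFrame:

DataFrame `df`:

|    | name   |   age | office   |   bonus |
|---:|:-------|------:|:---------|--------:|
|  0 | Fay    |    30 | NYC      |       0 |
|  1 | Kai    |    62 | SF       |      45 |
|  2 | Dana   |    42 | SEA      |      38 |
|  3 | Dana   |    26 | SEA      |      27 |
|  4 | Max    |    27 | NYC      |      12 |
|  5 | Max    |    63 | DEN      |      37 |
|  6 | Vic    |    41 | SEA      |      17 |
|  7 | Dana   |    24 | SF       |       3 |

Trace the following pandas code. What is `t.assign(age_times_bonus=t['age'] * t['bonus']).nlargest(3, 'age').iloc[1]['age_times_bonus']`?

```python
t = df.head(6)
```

2790

take first 6 rows:
   name  age office  bonus
0   Fay   30    NYC      0
1   Kai   62     SF     45
2  Dana   42    SEA     38
3  Dana   26    SEA     27
4   Max   27    NYC     12
5   Max   63    DEN     37
add column age_times_bonus = t['age'] * t['bonus']:
   name  age office  bonus  age_times_bonus
0   Fay   30    NYC      0                0
1   Kai   62     SF     45             2790
2  Dana   42    SEA     38             1596
3  Dana   26    SEA     27              702
4   Max   27    NYC     12              324
5   Max   63    DEN     37             2331
take 3 rows with largest age:
   name  age office  bonus  age_times_bonus
5   Max   63    DEN     37             2331
1   Kai   62     SF     45             2790
2  Dana   42    SEA     38             1596
Taking the value at position 1, column 'age_times_bonus' gives 2790.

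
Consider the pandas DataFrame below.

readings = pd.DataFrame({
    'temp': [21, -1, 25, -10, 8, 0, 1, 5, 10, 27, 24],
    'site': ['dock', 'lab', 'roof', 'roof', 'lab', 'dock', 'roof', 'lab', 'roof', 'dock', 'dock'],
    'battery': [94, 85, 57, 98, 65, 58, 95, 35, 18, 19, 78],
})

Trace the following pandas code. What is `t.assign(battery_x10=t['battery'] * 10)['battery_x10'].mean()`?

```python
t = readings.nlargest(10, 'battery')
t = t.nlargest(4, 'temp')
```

620.0

take 10 rows with largest battery:
    temp  site  battery
3    -10  roof       98
6      1  roof       95
0     21  dock       94
1     -1   lab       85
10    24  dock       78
4      8   lab       65
5      0  dock       58
2     25  roof       57
7      5   lab       35
9     27  dock       19
take 4 rows with largest temp:
    temp  site  battery
9     27  dock       19
2     25  roof       57
10    24  dock       78
0     21  dock       94
add column battery_x10 = t['battery'] * 10:
    temp  site  battery  battery_x10
9     27  dock       19          190
2     25  roof       57          570
10    24  dock       78          780
0     21  dock       94          940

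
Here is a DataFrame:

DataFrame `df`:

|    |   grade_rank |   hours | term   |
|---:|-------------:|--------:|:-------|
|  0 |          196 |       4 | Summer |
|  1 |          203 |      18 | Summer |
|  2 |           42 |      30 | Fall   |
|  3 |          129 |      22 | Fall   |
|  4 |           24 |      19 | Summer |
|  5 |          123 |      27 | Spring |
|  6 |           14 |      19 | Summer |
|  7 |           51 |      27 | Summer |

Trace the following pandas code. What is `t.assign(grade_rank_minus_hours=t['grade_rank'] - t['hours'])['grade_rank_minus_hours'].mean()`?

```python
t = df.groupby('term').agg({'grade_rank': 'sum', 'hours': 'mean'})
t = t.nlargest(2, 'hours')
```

group by term: sum(grade_rank), mean(hours):
        grade_rank  hours
term                     
Fall           171   26.0
Spring         123   27.0
Summer         488   17.4
take 2 rows with largest hours:
        grade_rank  hours
term                     
Spring         123   27.0
Fall           171   26.0
add column grade_rank_minus_hours = t['grade_rank'] - t['hours']:
        grade_rank  hours  grade_rank_minus_hours
term                                             
Spring         123   27.0                    96.0
Fall           171   26.0                   145.0
The mean of column 'grade_rank_minus_hours' is 120.5.

120.5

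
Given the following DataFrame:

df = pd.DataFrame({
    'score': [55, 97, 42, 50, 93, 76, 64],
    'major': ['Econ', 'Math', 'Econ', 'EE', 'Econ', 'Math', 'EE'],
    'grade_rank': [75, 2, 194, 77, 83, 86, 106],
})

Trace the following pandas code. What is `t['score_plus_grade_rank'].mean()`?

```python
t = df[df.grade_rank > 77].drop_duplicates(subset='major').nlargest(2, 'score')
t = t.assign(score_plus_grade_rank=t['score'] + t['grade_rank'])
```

filter rows where grade_rank > 77:
   score major  grade_rank
2     42  Econ         194
4     93  Econ          83
5     76  Math          86
6     64    EE         106
drop duplicate major (keep=first):
   score major  grade_rank
2     42  Econ         194
5     76  Math          86
6     64    EE         106
take 2 rows with largest score:
   score major  grade_rank
5     76  Math          86
6     64    EE         106
add column score_plus_grade_rank = t['score'] + t['grade_rank']:
   score major  grade_rank  score_plus_grade_rank
5     76  Math          86                    162
6     64    EE         106                    170

166.0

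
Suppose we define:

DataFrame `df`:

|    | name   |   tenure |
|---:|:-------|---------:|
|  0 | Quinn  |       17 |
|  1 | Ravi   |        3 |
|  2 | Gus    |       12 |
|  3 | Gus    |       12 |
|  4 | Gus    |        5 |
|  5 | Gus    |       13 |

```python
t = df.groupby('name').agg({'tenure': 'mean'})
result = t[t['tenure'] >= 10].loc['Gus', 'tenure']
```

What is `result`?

group by name, mean of tenure:
       tenure
name         
Gus      10.5
Quinn    17.0
Ravi      3.0
filter rows where tenure >= 10:
       tenure
name         
Gus      10.5
Quinn    17.0
Taking the value at row 'Gus', column 'tenure' gives 10.5.

10.5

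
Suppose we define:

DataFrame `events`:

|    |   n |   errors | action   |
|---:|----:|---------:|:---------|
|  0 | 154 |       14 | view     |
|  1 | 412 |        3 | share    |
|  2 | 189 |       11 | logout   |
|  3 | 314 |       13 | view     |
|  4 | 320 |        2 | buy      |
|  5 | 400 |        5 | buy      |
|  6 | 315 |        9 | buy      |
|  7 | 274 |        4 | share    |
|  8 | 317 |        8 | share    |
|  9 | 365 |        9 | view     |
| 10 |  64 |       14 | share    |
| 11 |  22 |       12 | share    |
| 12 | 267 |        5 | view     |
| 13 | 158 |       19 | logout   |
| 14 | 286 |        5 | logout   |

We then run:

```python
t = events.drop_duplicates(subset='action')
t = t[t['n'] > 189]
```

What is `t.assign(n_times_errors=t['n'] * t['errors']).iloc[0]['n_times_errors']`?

drop duplicate action (keep=first):
     n  errors  action
0  154      14    view
1  412       3   share
2  189      11  logout
4  320       2     buy
filter rows where n > 189:
     n  errors action
1  412       3  share
4  320       2    buy
add column n_times_errors = t['n'] * t['errors']:
     n  errors action  n_times_errors
1  412       3  share            1236
4  320       2    buy             640
Then the value at position 0, column 'n_times_errors': 1236

1236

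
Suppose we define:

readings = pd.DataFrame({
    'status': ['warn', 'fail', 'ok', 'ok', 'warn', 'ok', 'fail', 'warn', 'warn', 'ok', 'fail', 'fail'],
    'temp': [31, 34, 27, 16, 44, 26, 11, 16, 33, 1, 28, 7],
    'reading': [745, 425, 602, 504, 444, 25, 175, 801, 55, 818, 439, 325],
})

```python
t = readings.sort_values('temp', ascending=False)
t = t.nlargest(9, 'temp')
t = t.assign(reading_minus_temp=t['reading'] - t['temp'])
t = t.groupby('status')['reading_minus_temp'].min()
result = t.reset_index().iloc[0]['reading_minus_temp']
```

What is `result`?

391

sort by temp descending:
   status  temp  reading
4    warn    44      444
1    fail    34      425
8    warn    33       55
0    warn    31      745
10   fail    28      439
2      ok    27      602
5      ok    26       25
3      ok    16      504
7    warn    16      801
6    fail    11      175
11   fail     7      325
9      ok     1      818
take 9 rows with largest temp:
   status  temp  reading
4    warn    44      444
1    fail    34      425
8    warn    33       55
0    warn    31      745
10   fail    28      439
2      ok    27      602
5      ok    26       25
3      ok    16      504
7    warn    16      801
add column reading_minus_temp = t['reading'] - t['temp']:
   status  temp  reading  reading_minus_temp
4    warn    44      444                 400
1    fail    34      425                 391
8    warn    33       55                  22
0    warn    31      745                 714
10   fail    28      439                 411
2      ok    27      602                 575
5      ok    26       25                  -1
3      ok    16      504                 488
7    warn    16      801                 785
group by status, min of reading_minus_temp:
status
fail    391
ok       -1
warn     22
Name: reading_minus_temp, dtype: int64
reset_index():
  status  reading_minus_temp
0   fail                 391
1     ok                  -1
2   warn                  22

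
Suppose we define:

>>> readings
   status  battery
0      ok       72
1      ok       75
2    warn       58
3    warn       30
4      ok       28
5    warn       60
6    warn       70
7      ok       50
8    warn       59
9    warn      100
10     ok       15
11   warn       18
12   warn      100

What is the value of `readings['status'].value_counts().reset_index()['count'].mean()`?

value_counts of status:
status
warn    8
ok      5
Name: count, dtype: int64
reset_index():
  status  count
0   warn      8
1     ok      5
Finally, mean of column 'count' = 6.5.

6.5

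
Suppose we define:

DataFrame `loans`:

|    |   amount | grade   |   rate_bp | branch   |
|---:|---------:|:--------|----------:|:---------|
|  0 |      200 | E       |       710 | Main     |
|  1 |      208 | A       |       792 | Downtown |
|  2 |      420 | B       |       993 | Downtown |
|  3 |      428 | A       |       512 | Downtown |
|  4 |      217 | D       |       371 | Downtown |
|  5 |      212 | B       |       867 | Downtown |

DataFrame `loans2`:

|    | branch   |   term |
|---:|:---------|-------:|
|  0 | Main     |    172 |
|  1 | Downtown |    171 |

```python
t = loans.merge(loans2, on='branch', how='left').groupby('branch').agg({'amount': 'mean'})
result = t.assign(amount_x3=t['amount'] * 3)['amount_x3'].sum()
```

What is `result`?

merge on 'branch' (how='left') → 6 rows:
   amount grade  rate_bp    branch  term
0     200     E      710      Main   172
1     208     A      792  Downtown   171
2     420     B      993  Downtown   171
3     428     A      512  Downtown   171
4     217     D      371  Downtown   171
5     212     B      867  Downtown   171
group by branch, mean of amount:
          amount
branch          
Downtown   297.0
Main       200.0
add column amount_x3 = t['amount'] * 3:
          amount  amount_x3
branch                     
Downtown   297.0      891.0
Main       200.0      600.0

1491.0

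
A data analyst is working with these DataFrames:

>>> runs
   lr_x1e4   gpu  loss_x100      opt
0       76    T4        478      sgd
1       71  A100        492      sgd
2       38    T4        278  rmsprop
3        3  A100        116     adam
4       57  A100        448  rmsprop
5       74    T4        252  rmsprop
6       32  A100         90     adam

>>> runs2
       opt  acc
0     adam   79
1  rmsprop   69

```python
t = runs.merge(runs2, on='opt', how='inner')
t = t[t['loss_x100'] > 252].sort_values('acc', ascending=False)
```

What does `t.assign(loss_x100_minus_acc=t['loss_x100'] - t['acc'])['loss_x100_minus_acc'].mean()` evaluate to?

merge on 'opt' (how='inner') → 5 rows:
   lr_x1e4   gpu  loss_x100      opt  acc
0       38    T4        278  rmsprop   69
1        3  A100        116     adam   79
2       57  A100        448  rmsprop   69
3       74    T4        252  rmsprop   69
4       32  A100         90     adam   79
filter rows where loss_x100 > 252:
   lr_x1e4   gpu  loss_x100      opt  acc
0       38    T4        278  rmsprop   69
2       57  A100        448  rmsprop   69
sort by acc descending:
   lr_x1e4   gpu  loss_x100      opt  acc
0       38    T4        278  rmsprop   69
2       57  A100        448  rmsprop   69
add column loss_x100_minus_acc = t['loss_x100'] - t['acc']:
   lr_x1e4   gpu  loss_x100      opt  acc  loss_x100_minus_acc
0       38    T4        278  rmsprop   69                  209
2       57  A100        448  rmsprop   69                  379
Reading off the mean of column 'loss_x100_minus_acc', we get 294.0.

294.0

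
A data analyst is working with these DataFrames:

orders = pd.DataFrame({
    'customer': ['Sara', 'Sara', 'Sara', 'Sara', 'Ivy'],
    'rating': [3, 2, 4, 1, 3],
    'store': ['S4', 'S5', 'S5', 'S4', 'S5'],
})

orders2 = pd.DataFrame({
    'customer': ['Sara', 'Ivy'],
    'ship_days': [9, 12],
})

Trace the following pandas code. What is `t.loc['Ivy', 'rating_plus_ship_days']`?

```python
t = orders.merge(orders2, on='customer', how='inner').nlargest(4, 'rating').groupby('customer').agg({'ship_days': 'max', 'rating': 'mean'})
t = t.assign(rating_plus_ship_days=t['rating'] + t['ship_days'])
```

merge on 'customer' (how='inner') → 5 rows:
  customer  rating store  ship_days
0     Sara       3    S4          9
1     Sara       2    S5          9
2     Sara       4    S5          9
3     Sara       1    S4          9
4      Ivy       3    S5         12
take 4 rows with largest rating:
  customer  rating store  ship_days
2     Sara       4    S5          9
0     Sara       3    S4          9
4      Ivy       3    S5         12
1     Sara       2    S5          9
group by customer: max(ship_days), mean(rating):
          ship_days  rating
customer                   
Ivy              12     3.0
Sara              9     3.0
add column rating_plus_ship_days = t['rating'] + t['ship_days']:
          ship_days  rating  rating_plus_ship_days
customer                                          
Ivy              12     3.0                   15.0
Sara              9     3.0                   12.0
So loc['Ivy', 'rating_plus_ship_days'] = 15.0.

15.0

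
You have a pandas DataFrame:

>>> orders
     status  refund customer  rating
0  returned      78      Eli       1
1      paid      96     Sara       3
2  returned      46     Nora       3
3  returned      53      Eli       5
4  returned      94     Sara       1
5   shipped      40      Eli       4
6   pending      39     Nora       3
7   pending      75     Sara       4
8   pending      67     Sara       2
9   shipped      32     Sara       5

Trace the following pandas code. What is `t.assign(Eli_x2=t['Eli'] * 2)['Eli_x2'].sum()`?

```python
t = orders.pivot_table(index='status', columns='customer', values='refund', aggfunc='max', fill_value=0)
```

pivot: rows=status, cols=customer, max(refund):
customer  Eli  Nora  Sara
status                   
paid        0     0    96
pending     0    39    75
returned   78    46    94
shipped    40     0    32
add column Eli_x2 = t['Eli'] * 2:
customer  Eli  Nora  Sara  Eli_x2
status                           
paid        0     0    96       0
pending     0    39    75       0
returned   78    46    94     156
shipped    40     0    32      80
The sum of column 'Eli_x2' is 236.

236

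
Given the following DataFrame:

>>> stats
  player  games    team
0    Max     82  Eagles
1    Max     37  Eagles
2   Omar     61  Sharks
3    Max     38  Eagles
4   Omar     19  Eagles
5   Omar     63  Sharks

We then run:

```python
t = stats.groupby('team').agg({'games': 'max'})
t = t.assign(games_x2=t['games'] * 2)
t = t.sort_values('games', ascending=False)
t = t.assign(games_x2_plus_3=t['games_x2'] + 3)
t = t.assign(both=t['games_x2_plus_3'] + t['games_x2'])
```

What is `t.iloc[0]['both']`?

331

group by team, max of games:
        games
team         
Eagles     82
Sharks     63
add column games_x2 = t['games'] * 2:
        games  games_x2
team                   
Eagles     82       164
Sharks     63       126
sort by games descending:
        games  games_x2
team                   
Eagles     82       164
Sharks     63       126
add column games_x2_plus_3 = t['games_x2'] + 3:
        games  games_x2  games_x2_plus_3
team                                    
Eagles     82       164              167
Sharks     63       126              129
add column both = t['games_x2_plus_3'] + t['games_x2']:
        games  games_x2  games_x2_plus_3  both
team                                          
Eagles     82       164              167   331
Sharks     63       126              129   255
Reading off the value at position 0, column 'both', we get 331.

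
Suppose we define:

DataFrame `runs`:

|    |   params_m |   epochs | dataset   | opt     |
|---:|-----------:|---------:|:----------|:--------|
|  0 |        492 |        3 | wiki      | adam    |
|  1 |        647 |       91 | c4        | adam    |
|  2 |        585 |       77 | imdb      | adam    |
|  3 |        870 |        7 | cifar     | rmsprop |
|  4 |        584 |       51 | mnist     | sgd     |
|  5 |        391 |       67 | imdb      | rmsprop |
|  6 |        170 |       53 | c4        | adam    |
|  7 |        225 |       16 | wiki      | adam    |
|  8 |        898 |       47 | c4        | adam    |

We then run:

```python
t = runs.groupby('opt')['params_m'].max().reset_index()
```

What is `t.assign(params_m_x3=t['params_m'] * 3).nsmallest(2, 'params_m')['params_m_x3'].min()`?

group by opt, max of params_m:
opt
adam       898
rmsprop    870
sgd        584
Name: params_m, dtype: int64
reset_index():
       opt  params_m
0     adam       898
1  rmsprop       870
2      sgd       584
add column params_m_x3 = t['params_m'] * 3:
       opt  params_m  params_m_x3
0     adam       898         2694
1  rmsprop       870         2610
2      sgd       584         1752
take 2 rows with smallest params_m:
       opt  params_m  params_m_x3
2      sgd       584         1752
1  rmsprop       870         2610
Then the min of column 'params_m_x3': 1752

1752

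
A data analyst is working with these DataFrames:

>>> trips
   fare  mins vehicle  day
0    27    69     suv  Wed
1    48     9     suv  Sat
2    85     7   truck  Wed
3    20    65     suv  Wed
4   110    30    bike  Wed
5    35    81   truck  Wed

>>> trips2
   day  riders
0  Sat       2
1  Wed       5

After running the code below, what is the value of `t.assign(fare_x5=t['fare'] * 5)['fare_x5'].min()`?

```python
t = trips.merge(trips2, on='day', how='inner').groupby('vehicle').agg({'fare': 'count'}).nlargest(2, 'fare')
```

10

merge on 'day' (how='inner') → 6 rows:
   fare  mins vehicle  day  riders
0    27    69     suv  Wed       5
1    48     9     suv  Sat       2
2    85     7   truck  Wed       5
3    20    65     suv  Wed       5
4   110    30    bike  Wed       5
5    35    81   truck  Wed       5
group by vehicle, count of fare:
         fare
vehicle      
bike        1
suv         3
truck       2
take 2 rows with largest fare:
         fare
vehicle      
suv         3
truck       2
add column fare_x5 = t['fare'] * 5:
         fare  fare_x5
vehicle               
suv         3       15
truck       2       10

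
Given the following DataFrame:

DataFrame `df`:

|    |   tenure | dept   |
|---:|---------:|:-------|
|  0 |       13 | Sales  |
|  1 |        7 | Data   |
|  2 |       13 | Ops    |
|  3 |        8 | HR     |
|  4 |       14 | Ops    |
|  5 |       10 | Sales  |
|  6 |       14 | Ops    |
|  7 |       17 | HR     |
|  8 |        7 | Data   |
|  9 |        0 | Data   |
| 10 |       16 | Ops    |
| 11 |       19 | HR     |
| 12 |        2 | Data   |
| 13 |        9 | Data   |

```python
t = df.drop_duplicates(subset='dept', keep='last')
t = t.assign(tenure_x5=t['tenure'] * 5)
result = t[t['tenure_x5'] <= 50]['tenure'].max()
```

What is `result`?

10

drop duplicate dept (keep=last):
    tenure   dept
5       10  Sales
10      16    Ops
11      19     HR
13       9   Data
add column tenure_x5 = t['tenure'] * 5:
    tenure   dept  tenure_x5
5       10  Sales         50
10      16    Ops         80
11      19     HR         95
13       9   Data         45
filter rows where tenure_x5 <= 50:
    tenure   dept  tenure_x5
5       10  Sales         50
13       9   Data         45
Taking the max of column 'tenure' gives 10.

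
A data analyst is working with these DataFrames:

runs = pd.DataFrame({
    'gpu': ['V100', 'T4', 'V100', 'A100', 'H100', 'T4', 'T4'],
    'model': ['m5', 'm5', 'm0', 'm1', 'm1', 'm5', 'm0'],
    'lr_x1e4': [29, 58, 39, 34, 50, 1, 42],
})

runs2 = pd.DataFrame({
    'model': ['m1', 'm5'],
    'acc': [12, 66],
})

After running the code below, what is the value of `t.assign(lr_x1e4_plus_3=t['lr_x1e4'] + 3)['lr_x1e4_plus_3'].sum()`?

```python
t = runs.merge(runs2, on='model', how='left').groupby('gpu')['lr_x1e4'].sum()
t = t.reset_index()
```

265

merge on 'model' (how='left') → 7 rows:
    gpu model  lr_x1e4   acc
0  V100    m5       29  66.0
1    T4    m5       58  66.0
2  V100    m0       39   NaN
3  A100    m1       34  12.0
4  H100    m1       50  12.0
5    T4    m5        1  66.0
6    T4    m0       42   NaN
group by gpu, sum of lr_x1e4:
gpu
A100     34
H100     50
T4      101
V100     68
Name: lr_x1e4, dtype: int64
reset_index():
    gpu  lr_x1e4
0  A100       34
1  H100       50
2    T4      101
3  V100       68
add column lr_x1e4_plus_3 = t['lr_x1e4'] + 3:
    gpu  lr_x1e4  lr_x1e4_plus_3
0  A100       34              37
1  H100       50              53
2    T4      101             104
3  V100       68              71
sum of column 'lr_x1e4_plus_3' → 265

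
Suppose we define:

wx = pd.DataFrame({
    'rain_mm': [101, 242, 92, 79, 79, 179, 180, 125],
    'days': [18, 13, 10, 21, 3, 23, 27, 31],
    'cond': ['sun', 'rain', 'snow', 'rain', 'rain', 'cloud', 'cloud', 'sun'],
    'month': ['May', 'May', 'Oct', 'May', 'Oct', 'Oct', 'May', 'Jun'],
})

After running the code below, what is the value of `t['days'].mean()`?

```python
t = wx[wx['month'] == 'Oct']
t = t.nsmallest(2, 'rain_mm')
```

filter rows where month == 'Oct':
   rain_mm  days   cond month
2       92    10   snow   Oct
4       79     3   rain   Oct
5      179    23  cloud   Oct
take 2 rows with smallest rain_mm:
   rain_mm  days  cond month
4       79     3  rain   Oct
2       92    10  snow   Oct
Hence 6.5.

6.5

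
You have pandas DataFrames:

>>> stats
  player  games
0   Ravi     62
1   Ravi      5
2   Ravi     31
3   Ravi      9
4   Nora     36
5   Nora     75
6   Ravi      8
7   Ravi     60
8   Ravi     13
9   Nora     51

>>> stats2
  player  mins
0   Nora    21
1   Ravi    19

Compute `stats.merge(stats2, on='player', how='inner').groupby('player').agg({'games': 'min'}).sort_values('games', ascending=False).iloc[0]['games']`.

merge on 'player' (how='inner') → 10 rows:
  player  games  mins
0   Ravi     62    19
1   Ravi      5    19
2   Ravi     31    19
3   Ravi      9    19
4   Nora     36    21
5   Nora     75    21
6   Ravi      8    19
7   Ravi     60    19
8   Ravi     13    19
9   Nora     51    21
group by player, min of games:
        games
player       
Nora       36
Ravi        5
sort by games descending:
        games
player       
Nora       36
Ravi        5
Reading off the value at position 0, column 'games', we get 36.

36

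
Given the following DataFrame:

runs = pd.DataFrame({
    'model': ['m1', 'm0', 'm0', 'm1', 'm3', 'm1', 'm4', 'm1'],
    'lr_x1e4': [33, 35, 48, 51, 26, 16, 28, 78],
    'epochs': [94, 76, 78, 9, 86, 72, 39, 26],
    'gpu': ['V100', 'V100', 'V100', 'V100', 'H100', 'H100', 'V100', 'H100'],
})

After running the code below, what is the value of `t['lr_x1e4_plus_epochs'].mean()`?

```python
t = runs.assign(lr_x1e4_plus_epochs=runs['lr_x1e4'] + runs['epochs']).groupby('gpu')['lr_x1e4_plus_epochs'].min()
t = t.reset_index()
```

74.0

add column lr_x1e4_plus_epochs = runs['lr_x1e4'] + runs['epochs']:
  model  lr_x1e4  epochs   gpu  lr_x1e4_plus_epochs
0    m1       33      94  V100                  127
1    m0       35      76  V100                  111
2    m0       48      78  V100                  126
3    m1       51       9  V100                   60
4    m3       26      86  H100                  112
5    m1       16      72  H100                   88
6    m4       28      39  V100                   67
7    m1       78      26  H100                  104
group by gpu, min of lr_x1e4_plus_epochs:
gpu
H100    88
V100    60
Name: lr_x1e4_plus_epochs, dtype: int64
reset_index():
    gpu  lr_x1e4_plus_epochs
0  H100                   88
1  V100                   60
So mean() = 74.0.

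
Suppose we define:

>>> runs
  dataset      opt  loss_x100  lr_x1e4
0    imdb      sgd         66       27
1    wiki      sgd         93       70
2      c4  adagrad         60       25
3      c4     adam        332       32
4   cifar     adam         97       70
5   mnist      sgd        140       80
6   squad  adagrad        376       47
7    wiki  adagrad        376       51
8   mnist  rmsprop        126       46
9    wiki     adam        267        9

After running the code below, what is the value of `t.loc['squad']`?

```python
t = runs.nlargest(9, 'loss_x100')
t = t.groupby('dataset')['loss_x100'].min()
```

take 9 rows with largest loss_x100:
  dataset      opt  loss_x100  lr_x1e4
6   squad  adagrad        376       47
7    wiki  adagrad        376       51
3      c4     adam        332       32
9    wiki     adam        267        9
5   mnist      sgd        140       80
8   mnist  rmsprop        126       46
4   cifar     adam         97       70
1    wiki      sgd         93       70
0    imdb      sgd         66       27
group by dataset, min of loss_x100:
dataset
c4       332
cifar     97
imdb      66
mnist    126
squad    376
wiki      93
Name: loss_x100, dtype: int64
value at index 'squad' → 376

376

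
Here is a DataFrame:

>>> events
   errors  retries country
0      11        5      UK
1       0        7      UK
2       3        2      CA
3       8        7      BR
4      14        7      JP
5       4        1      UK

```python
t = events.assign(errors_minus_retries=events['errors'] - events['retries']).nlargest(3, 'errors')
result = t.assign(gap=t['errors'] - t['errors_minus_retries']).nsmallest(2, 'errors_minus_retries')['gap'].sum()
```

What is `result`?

12

add column errors_minus_retries = events['errors'] - events['retries']:
   errors  retries country  errors_minus_retries
0      11        5      UK                     6
1       0        7      UK                    -7
2       3        2      CA                     1
3       8        7      BR                     1
4      14        7      JP                     7
5       4        1      UK                     3
take 3 rows with largest errors:
   errors  retries country  errors_minus_retries
4      14        7      JP                     7
0      11        5      UK                     6
3       8        7      BR                     1
add column gap = t['errors'] - t['errors_minus_retries']:
   errors  retries country  errors_minus_retries  gap
4      14        7      JP                     7    7
0      11        5      UK                     6    5
3       8        7      BR                     1    7
take 2 rows with smallest errors_minus_retries:
   errors  retries country  errors_minus_retries  gap
3       8        7      BR                     1    7
0      11        5      UK                     6    5
sum of column 'gap' → 12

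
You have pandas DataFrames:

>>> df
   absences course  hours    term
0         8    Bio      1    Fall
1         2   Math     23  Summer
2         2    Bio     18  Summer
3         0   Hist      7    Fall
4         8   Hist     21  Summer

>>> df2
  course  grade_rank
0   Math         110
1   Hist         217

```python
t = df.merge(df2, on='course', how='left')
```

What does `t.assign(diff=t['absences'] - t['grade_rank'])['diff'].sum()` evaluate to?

merge on 'course' (how='left') → 5 rows:
   absences course  hours    term  grade_rank
0         8    Bio      1    Fall         NaN
1         2   Math     23  Summer       110.0
2         2    Bio     18  Summer         NaN
3         0   Hist      7    Fall       217.0
4         8   Hist     21  Summer       217.0
add column diff = t['absences'] - t['grade_rank']:
   absences course  hours    term  grade_rank   diff
0         8    Bio      1    Fall         NaN    NaN
1         2   Math     23  Summer       110.0 -108.0
2         2    Bio     18  Summer         NaN    NaN
3         0   Hist      7    Fall       217.0 -217.0
4         8   Hist     21  Summer       217.0 -209.0
Finally, sum of column 'diff' = -534.0.

-534.0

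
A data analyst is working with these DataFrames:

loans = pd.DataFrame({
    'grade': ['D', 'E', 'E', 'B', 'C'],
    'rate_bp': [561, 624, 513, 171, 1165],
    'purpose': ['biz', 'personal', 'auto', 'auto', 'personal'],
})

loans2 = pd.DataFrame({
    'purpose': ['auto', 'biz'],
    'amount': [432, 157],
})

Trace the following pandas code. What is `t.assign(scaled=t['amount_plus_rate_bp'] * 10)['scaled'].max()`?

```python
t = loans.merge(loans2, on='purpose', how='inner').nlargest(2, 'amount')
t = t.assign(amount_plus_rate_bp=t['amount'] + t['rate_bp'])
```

9450

merge on 'purpose' (how='inner') → 3 rows:
  grade  rate_bp purpose  amount
0     D      561     biz     157
1     E      513    auto     432
2     B      171    auto     432
take 2 rows with largest amount:
  grade  rate_bp purpose  amount
1     E      513    auto     432
2     B      171    auto     432
add column amount_plus_rate_bp = t['amount'] + t['rate_bp']:
  grade  rate_bp purpose  amount  amount_plus_rate_bp
1     E      513    auto     432                  945
2     B      171    auto     432                  603
add column scaled = t['amount_plus_rate_bp'] * 10:
  grade  rate_bp purpose  amount  amount_plus_rate_bp  scaled
1     E      513    auto     432                  945    9450
2     B      171    auto     432                  603    6030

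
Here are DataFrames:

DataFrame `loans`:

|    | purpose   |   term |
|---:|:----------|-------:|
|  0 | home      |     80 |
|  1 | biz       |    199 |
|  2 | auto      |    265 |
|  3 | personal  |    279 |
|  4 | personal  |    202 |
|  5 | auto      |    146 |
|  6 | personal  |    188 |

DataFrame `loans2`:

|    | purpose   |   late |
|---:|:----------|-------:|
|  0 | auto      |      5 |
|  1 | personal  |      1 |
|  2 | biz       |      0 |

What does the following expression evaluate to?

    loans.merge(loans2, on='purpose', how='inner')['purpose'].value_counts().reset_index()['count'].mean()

2.0

merge on 'purpose' (how='inner') → 6 rows:
    purpose  term  late
0       biz   199     0
1      auto   265     5
2  personal   279     1
3  personal   202     1
4      auto   146     5
5  personal   188     1
value_counts of purpose:
purpose
personal    3
auto        2
biz         1
Name: count, dtype: int64
reset_index():
    purpose  count
0  personal      3
1      auto      2
2       biz      1
Reading off the mean of column 'count', we get 2.0.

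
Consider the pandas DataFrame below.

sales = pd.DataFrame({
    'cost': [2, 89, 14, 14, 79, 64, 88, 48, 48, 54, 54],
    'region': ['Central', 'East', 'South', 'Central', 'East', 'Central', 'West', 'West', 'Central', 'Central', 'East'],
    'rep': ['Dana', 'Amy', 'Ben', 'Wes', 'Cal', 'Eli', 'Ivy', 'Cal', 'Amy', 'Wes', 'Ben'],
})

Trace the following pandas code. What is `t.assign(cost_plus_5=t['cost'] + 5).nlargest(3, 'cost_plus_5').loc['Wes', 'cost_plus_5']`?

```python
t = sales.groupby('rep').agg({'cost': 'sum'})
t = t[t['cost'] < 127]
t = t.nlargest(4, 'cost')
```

73

group by rep, sum of cost:
      cost
rep       
Amy    137
Ben     68
Cal    127
Dana     2
Eli     64
Ivy     88
Wes     68
filter rows where cost < 127:
      cost
rep       
Ben     68
Dana     2
Eli     64
Ivy     88
Wes     68
take 4 rows with largest cost:
     cost
rep      
Ivy    88
Ben    68
Wes    68
Eli    64
add column cost_plus_5 = t['cost'] + 5:
     cost  cost_plus_5
rep                   
Ivy    88           93
Ben    68           73
Wes    68           73
Eli    64           69
take 3 rows with largest cost_plus_5:
     cost  cost_plus_5
rep                   
Ivy    88           93
Ben    68           73
Wes    68           73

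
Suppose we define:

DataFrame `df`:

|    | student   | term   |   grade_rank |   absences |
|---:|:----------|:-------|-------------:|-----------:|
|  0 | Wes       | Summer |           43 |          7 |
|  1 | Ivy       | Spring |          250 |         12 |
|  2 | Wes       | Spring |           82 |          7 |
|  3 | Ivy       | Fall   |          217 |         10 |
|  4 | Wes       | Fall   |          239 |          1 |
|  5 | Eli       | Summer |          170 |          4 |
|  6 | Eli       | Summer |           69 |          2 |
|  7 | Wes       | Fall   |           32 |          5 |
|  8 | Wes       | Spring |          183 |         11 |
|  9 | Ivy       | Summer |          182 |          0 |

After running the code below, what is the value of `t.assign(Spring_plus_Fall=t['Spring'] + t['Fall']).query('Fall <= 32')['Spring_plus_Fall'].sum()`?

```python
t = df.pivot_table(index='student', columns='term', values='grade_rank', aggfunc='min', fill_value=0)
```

pivot: rows=student, cols=term, min(grade_rank):
term     Fall  Spring  Summer
student                      
Eli         0       0      69
Ivy       217     250     182
Wes        32      82      43
add column Spring_plus_Fall = t['Spring'] + t['Fall']:
term     Fall  Spring  Summer  Spring_plus_Fall
student                                        
Eli         0       0      69                 0
Ivy       217     250     182               467
Wes        32      82      43               114
filter rows where Fall <= 32:
term     Fall  Spring  Summer  Spring_plus_Fall
student                                        
Eli         0       0      69                 0
Wes        32      82      43               114
Reading off the sum of column 'Spring_plus_Fall', we get 114.

114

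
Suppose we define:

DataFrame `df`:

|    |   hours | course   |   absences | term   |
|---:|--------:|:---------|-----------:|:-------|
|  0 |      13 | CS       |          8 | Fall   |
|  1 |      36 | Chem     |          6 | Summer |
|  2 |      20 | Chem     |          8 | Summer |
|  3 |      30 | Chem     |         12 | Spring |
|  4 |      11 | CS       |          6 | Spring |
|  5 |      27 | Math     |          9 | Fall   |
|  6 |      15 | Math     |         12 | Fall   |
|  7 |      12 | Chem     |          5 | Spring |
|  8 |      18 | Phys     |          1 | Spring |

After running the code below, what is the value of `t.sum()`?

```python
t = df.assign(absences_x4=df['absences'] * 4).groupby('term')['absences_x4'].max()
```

add column absences_x4 = df['absences'] * 4:
   hours course  absences    term  absences_x4
0     13     CS         8    Fall           32
1     36   Chem         6  Summer           24
2     20   Chem         8  Summer           32
3     30   Chem        12  Spring           48
4     11     CS         6  Spring           24
5     27   Math         9    Fall           36
6     15   Math        12    Fall           48
7     12   Chem         5  Spring           20
8     18   Phys         1  Spring            4
group by term, max of absences_x4:
term
Fall      48
Spring    48
Summer    32
Name: absences_x4, dtype: int64
Hence 128.

128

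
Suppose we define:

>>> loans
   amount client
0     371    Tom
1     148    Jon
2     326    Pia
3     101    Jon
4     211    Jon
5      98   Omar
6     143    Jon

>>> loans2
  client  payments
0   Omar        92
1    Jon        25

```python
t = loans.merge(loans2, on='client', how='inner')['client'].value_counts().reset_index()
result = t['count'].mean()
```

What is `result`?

2.5

merge on 'client' (how='inner') → 5 rows:
   amount client  payments
0     148    Jon        25
1     101    Jon        25
2     211    Jon        25
3      98   Omar        92
4     143    Jon        25
value_counts of client:
client
Jon     4
Omar    1
Name: count, dtype: int64
reset_index():
  client  count
0    Jon      4
1   Omar      1
Finally, mean of column 'count' = 2.5.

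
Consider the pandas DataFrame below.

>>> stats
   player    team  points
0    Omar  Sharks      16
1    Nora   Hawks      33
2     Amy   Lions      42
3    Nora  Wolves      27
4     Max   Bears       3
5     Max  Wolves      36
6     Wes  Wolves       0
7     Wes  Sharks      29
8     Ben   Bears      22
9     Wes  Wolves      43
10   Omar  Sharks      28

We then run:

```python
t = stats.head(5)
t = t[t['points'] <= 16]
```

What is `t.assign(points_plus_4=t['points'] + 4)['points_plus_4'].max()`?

20

take first 5 rows:
  player    team  points
0   Omar  Sharks      16
1   Nora   Hawks      33
2    Amy   Lions      42
3   Nora  Wolves      27
4    Max   Bears       3
filter rows where points <= 16:
  player    team  points
0   Omar  Sharks      16
4    Max   Bears       3
add column points_plus_4 = t['points'] + 4:
  player    team  points  points_plus_4
0   Omar  Sharks      16             20
4    Max   Bears       3              7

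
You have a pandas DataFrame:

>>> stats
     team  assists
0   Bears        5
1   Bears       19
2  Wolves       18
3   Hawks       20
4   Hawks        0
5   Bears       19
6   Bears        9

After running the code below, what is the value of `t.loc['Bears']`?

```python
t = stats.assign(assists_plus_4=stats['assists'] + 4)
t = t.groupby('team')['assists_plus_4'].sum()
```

add column assists_plus_4 = stats['assists'] + 4:
     team  assists  assists_plus_4
0   Bears        5               9
1   Bears       19              23
2  Wolves       18              22
3   Hawks       20              24
4   Hawks        0               4
5   Bears       19              23
6   Bears        9              13
group by team, sum of assists_plus_4:
team
Bears     68
Hawks     28
Wolves    22
Name: assists_plus_4, dtype: int64
Taking the value at index 'Bears' gives 68.

68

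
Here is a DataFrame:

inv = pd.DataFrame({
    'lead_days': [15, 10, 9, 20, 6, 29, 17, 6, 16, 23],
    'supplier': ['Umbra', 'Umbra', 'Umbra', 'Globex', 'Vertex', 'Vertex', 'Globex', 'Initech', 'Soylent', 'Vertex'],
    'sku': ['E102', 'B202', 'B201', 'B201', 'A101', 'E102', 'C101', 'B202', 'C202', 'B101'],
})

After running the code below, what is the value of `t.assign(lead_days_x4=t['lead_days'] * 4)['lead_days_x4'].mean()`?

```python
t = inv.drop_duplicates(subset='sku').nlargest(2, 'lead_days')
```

drop duplicate sku (keep=first):
   lead_days supplier   sku
0         15    Umbra  E102
1         10    Umbra  B202
2          9    Umbra  B201
4          6   Vertex  A101
6         17   Globex  C101
8         16  Soylent  C202
9         23   Vertex  B101
take 2 rows with largest lead_days:
   lead_days supplier   sku
9         23   Vertex  B101
6         17   Globex  C101
add column lead_days_x4 = t['lead_days'] * 4:
   lead_days supplier   sku  lead_days_x4
9         23   Vertex  B101            92
6         17   Globex  C101            68

80.0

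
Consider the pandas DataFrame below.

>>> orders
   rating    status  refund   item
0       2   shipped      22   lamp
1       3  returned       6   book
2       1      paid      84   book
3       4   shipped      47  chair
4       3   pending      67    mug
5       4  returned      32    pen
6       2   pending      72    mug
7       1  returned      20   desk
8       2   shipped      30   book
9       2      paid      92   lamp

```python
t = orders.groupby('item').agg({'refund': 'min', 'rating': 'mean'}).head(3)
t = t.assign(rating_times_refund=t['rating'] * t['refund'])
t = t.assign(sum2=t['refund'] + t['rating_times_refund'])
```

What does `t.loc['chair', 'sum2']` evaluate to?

group by item: min(refund), mean(rating):
       refund  rating
item                 
book        6     2.0
chair      47     4.0
desk       20     1.0
lamp       22     2.0
mug        67     2.5
pen        32     4.0
take first 3 rows:
       refund  rating
item                 
book        6     2.0
chair      47     4.0
desk       20     1.0
add column rating_times_refund = t['rating'] * t['refund']:
       refund  rating  rating_times_refund
item                                      
book        6     2.0                 12.0
chair      47     4.0                188.0
desk       20     1.0                 20.0
add column sum2 = t['refund'] + t['rating_times_refund']:
       refund  rating  rating_times_refund   sum2
item                                             
book        6     2.0                 12.0   18.0
chair      47     4.0                188.0  235.0
desk       20     1.0                 20.0   40.0
Then the value at row 'chair', column 'sum2': 235.0

235.0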